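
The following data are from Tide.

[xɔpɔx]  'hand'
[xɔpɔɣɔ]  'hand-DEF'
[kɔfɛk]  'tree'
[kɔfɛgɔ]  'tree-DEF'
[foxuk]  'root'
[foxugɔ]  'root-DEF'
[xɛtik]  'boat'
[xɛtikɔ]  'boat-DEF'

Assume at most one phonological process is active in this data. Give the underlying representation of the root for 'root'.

In [foxuk] and [foxugɔ] the final segment of 'root' alternates: [k] ~ [g].
But 'boat' keeps [k] in both environments ([xɛtik], [xɛtikɔ]), so there is no rule changing /k/ to [g] before the DEF suffix.
Therefore /g/ is basic and [k] is derived by word-final obstruent devoicing (voiced obstruents become voiceless word-finally).

/foxug/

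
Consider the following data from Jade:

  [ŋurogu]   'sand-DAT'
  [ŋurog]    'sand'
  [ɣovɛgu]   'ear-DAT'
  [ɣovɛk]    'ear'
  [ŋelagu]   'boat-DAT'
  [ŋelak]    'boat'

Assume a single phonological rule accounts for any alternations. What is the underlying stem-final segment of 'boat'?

'boat' shows [g] ~ [k] at the end of the stem ([ŋelagu] vs [ŋelak]).
If /g/ were underlying and a rule turned it into [k] in isolation, 'sand' would also alternate; but it has [g] in both [ŋurogu] and [ŋurog].
The underlying segment must be /k/; voiceless stops become voiced between vowels, yielding [g] there.

/k/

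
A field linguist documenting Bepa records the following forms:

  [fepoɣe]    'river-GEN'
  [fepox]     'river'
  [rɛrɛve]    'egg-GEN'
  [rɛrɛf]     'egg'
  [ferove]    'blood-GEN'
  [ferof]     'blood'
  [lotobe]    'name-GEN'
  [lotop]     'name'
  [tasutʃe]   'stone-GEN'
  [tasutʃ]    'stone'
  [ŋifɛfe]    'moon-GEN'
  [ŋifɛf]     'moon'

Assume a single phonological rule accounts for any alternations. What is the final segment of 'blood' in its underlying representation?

In [ferove] and [ferof] the final segment of 'blood' alternates: [v] ~ [f].
The stem 'moon' ([ŋifɛfe], [ŋifɛf]) shows [f] unchanged in both environments, so [f] cannot be basic with [v] derived before the GEN suffix.
Therefore /v/ is basic and [f] is derived by word-final obstruent devoicing (voiced obstruents become voiceless word-finally).

/v/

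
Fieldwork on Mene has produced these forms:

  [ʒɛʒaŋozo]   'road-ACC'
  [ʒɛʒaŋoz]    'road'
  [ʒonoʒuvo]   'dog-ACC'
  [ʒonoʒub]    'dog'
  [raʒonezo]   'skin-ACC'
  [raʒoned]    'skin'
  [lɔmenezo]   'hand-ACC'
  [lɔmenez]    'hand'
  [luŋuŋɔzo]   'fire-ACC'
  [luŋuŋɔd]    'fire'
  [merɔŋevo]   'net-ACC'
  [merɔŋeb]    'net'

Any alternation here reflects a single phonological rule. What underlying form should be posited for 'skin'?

/raʒoned/

The stem for 'skin' ends in [z] in [raʒonezo] but [d] in [raʒoned].
Compare 'hand', with invariant [z] in [lɔmenezo] and [lɔmenez]: an analysis with underlying /z/ and a rule producing [d] in isolation would wrongly predict alternation here too.
Therefore /d/ is basic and [z] is derived by intervocalic spirantization (voiced stops become fricatives between vowels).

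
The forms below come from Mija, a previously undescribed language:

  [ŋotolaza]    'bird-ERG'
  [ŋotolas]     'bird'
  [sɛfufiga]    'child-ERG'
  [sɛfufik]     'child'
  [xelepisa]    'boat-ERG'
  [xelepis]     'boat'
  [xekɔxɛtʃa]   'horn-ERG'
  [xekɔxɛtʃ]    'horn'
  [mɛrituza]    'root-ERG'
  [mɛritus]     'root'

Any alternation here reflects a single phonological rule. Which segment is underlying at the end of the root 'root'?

/z/

The root 'root' surfaces as [mɛrituza] and [mɛritus], with a stem-final [z] ~ [s] alternation.
The stem 'boat' ([xelepisa], [xelepis]) shows [s] unchanged in both environments, so [s] cannot be basic with [z] derived before the ERG suffix.
The underlying segment must be /z/; voiced obstruents become voiceless word-finally, yielding [s] there.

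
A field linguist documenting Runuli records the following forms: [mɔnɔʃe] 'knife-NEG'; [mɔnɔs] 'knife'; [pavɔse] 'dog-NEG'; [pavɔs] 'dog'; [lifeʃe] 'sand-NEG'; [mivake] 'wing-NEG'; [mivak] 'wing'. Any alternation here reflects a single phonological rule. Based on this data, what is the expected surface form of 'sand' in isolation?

The stem for 'knife' ends in [ʃ] in [mɔnɔʃe] but [s] in [mɔnɔs].
But 'dog' keeps [s] in both environments ([pavɔse], [pavɔs]), so there is no rule changing /s/ to [ʃ] before the NEG suffix.
The alternation reflects depalatalization: palato-alveolar /ʃ/ becomes [s] when no front vowel follows. /ʃ/ is underlying.
From [lifeʃe] the stem 'sand' is /lifeʃ/; when no front vowel follows this yields [lifes].

[lifes]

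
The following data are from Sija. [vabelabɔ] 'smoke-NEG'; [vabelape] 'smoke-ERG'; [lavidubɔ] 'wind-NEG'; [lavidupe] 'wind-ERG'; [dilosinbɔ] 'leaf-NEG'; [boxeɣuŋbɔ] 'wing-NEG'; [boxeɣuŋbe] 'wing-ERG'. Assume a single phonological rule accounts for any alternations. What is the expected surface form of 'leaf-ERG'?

The ERG morpheme has two allomorphs, [-be] and [-pe].
The NEG suffix, which begins with [b], is invariant after every stem; so [b] is not altered by any rule here.
The ERG suffix is therefore /-pe/ underlyingly, with post-nasal voicing: voiceless stops become voiced after a nasal.
After 'leaf', which ends in a nasal, the suffix surfaces as [-be], giving [dilosinbe].

[dilosinbe]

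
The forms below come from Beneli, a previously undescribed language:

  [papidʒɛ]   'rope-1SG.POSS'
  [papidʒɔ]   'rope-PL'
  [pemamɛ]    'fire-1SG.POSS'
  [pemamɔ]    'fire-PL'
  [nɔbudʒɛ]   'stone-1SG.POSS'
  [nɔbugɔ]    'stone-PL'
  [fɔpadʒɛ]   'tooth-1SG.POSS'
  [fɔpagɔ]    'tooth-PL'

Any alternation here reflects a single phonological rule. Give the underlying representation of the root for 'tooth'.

/fɔpag/

'tooth' shows [dʒ] ~ [g] at the end of the stem ([fɔpadʒɛ] vs [fɔpagɔ]).
If /dʒ/ were underlying and a rule turned it into [g] before the PL suffix, 'rope' would also alternate; but it has [dʒ] in both [papidʒɛ] and [papidʒɔ].
The alternation reflects palatalization before a front vowel: /g/ becomes palato-alveolar [dʒ] before a front vowel. /g/ is underlying.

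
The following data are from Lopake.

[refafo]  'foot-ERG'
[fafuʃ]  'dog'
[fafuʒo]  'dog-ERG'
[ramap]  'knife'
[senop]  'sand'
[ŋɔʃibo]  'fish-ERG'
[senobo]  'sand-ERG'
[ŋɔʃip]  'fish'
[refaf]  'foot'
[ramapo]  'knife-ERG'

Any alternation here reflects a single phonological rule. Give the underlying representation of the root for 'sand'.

The root 'sand' surfaces as [senop] and [senobo], with a stem-final [p] ~ [b] alternation.
But 'knife' keeps [p] in both environments ([ramap], [ramapo]), so there is no rule changing /p/ to [b] before the ERG suffix.
Therefore /b/ is basic and [p] is derived by word-final obstruent devoicing (voiced obstruents become voiceless word-finally).

/senob/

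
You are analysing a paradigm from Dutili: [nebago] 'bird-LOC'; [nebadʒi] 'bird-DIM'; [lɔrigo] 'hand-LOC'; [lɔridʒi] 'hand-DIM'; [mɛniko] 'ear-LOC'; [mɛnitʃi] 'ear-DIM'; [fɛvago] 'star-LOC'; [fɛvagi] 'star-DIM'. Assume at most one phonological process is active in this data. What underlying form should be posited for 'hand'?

/lɔridʒ/

'hand' shows [g] ~ [dʒ] at the end of the stem ([lɔrigo] vs [lɔridʒi]).
The stem 'star' ([fɛvago], [fɛvagi]) shows [g] unchanged in both environments, so [g] cannot be basic with [dʒ] derived before the DIM suffix.
Therefore /dʒ/ is basic and [g] is derived by depalatalization (palato-alveolar /tʃ/ and /dʒ/ become [k] and [g] when no front vowel follows).
The underlying form of 'hand' is therefore /lɔridʒ/.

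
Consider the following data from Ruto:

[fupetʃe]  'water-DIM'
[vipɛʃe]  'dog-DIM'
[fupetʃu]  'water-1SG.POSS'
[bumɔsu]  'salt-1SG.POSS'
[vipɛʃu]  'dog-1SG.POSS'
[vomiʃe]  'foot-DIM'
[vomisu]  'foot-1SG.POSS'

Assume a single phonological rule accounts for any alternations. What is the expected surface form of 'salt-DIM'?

[bumɔʃe]

'foot' shows [s] ~ [ʃ] at the end of the stem ([vomisu] vs [vomiʃe]).
If /ʃ/ were underlying and a rule turned it into [s] before the 1SG.POSS suffix, 'dog' would also alternate; but it has [ʃ] in both [vipɛʃu] and [vipɛʃe].
The alternation reflects palatalization before a front vowel: /s/ becomes palato-alveolar [ʃ] before a front vowel. /s/ is underlying.
The one attested form of 'salt', [bumɔsu], shows underlying /bumɔs/. Applying the same rule before a front vowel gives [bumɔʃe].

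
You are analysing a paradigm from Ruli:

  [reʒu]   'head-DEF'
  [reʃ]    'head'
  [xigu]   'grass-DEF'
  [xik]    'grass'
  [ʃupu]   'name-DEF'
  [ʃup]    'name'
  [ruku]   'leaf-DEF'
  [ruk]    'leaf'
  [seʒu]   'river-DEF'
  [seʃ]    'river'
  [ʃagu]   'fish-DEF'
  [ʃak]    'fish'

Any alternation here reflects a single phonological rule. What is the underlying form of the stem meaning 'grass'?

/xig/

In [xigu] and [xik] the final segment of 'grass' alternates: [g] ~ [k].
If /k/ were underlying and a rule turned it into [g] before the DEF suffix, 'leaf' would also alternate; but it has [k] in both [ruku] and [ruk].
Therefore /g/ is basic and [k] is derived by word-final obstruent devoicing (voiced obstruents become voiceless word-finally).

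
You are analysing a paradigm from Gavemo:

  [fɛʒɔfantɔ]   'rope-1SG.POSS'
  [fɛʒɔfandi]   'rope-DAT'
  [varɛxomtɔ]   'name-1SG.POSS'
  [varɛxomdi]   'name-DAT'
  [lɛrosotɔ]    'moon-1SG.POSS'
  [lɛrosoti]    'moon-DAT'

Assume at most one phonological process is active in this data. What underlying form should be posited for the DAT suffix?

/-di/

The DAT morpheme has two allomorphs, [-di] and [-ti].
The 1SG.POSS suffix, which begins with [t], is invariant after every stem; so [t] is not altered by any rule here.
So the underlying form is /-di/, and voiced stops become voiceless after a vowel.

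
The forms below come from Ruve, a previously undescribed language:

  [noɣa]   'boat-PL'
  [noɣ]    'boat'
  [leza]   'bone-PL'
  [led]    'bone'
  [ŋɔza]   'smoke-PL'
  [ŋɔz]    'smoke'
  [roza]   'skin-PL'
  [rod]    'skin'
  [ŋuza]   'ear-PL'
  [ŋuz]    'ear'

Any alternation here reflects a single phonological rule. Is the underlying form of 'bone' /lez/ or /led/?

'bone' shows [z] ~ [d] at the end of the stem ([leza] vs [led]).
Compare 'smoke', with invariant [z] in [ŋɔza] and [ŋɔz]: an analysis with underlying /z/ and a rule producing [d] in isolation would wrongly predict alternation here too.
Therefore /d/ is basic and [z] is derived by intervocalic spirantization (voiced stops become fricatives between vowels).

/led/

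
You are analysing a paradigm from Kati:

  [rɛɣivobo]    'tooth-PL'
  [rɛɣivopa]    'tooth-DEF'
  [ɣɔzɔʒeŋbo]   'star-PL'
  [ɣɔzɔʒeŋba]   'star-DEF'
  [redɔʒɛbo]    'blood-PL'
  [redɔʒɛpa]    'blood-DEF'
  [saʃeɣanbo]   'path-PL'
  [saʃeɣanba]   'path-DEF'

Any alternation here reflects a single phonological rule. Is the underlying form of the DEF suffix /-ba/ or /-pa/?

/-pa/

The DEF suffix surfaces as [-ba] and [-pa], depending on the final segment of the stem.
By contrast the PL suffix keeps its initial [b] throughout — that segment must be underlying.
The DEF suffix is therefore /-pa/ underlyingly, with post-nasal voicing: voiceless stops become voiced after a nasal.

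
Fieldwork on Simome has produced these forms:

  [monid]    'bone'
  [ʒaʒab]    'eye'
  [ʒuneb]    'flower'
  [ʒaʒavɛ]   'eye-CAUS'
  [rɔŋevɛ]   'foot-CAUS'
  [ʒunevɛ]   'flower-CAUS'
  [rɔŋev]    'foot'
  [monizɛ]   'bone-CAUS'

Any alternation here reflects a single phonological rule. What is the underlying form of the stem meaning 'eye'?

/ʒaʒab/

The stem for 'eye' ends in [v] in [ʒaʒavɛ] but [b] in [ʒaʒab].
The stem 'foot' ([rɔŋevɛ], [rɔŋev]) shows [v] unchanged in both environments, so [v] cannot be basic with [b] derived in isolation.
Therefore /b/ is basic and [v] is derived by intervocalic spirantization (voiced stops become fricatives between vowels).
Hence 'eye' is /ʒaʒab/ underlyingly.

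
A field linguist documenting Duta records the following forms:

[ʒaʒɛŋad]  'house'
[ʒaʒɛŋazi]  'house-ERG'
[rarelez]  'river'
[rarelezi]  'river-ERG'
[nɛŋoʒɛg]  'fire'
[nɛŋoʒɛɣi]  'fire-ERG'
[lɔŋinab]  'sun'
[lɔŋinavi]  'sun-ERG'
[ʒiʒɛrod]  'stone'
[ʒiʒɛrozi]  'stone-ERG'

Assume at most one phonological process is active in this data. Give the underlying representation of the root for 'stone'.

The stem for 'stone' ends in [d] in [ʒiʒɛrod] but [z] in [ʒiʒɛrozi].
The stem 'river' ([rarelez], [rarelezi]) shows [z] unchanged in both environments, so [z] cannot be basic with [d] derived in isolation.
So /d/ is underlying, and a rule of intervocalic spirantization — voiced stops become fricatives between vowels — gives [z].
The underlying form of 'stone' is therefore /ʒiʒɛrod/.

/ʒiʒɛrod/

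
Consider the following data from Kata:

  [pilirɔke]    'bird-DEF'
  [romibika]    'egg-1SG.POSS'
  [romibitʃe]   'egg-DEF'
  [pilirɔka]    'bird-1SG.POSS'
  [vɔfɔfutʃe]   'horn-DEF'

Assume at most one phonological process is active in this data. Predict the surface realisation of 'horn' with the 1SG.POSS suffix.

[vɔfɔfuka]

In [romibitʃe] and [romibika] the final segment of 'egg' alternates: [tʃ] ~ [k].
Compare 'bird', with invariant [k] in [pilirɔke] and [pilirɔka]: an analysis with underlying /k/ and a rule producing [tʃ] before the DEF suffix would wrongly predict alternation here too.
Therefore /tʃ/ is basic and [k] is derived by depalatalization (palato-alveolar /tʃ/ becomes [k] when no front vowel follows).
The one attested form of 'horn', [vɔfɔfutʃe], shows underlying /vɔfɔfutʃ/. Applying the same rule when no front vowel follows gives [vɔfɔfuka].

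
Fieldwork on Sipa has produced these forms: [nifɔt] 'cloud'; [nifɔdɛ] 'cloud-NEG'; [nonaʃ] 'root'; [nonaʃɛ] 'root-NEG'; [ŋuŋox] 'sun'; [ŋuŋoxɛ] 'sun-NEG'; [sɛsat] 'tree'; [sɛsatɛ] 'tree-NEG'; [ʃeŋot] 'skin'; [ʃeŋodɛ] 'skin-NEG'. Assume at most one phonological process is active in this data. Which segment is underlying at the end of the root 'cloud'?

In [nifɔt] and [nifɔdɛ] the final segment of 'cloud' alternates: [t] ~ [d].
The stem 'tree' ([sɛsat], [sɛsatɛ]) shows [t] unchanged in both environments, so [t] cannot be basic with [d] derived before the NEG suffix.
Therefore /d/ is basic and [t] is derived by word-final obstruent devoicing (voiced obstruents become voiceless word-finally).

/d/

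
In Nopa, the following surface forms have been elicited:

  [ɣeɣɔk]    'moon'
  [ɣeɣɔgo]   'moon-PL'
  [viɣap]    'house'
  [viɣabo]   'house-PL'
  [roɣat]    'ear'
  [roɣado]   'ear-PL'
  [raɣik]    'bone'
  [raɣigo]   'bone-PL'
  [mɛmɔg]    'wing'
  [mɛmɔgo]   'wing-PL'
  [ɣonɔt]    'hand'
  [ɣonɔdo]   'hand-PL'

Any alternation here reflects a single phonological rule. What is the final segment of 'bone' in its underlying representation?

/k/

The stem for 'bone' ends in [k] in [raɣik] but [g] in [raɣigo].
The stem 'wing' ([mɛmɔg], [mɛmɔgo]) shows [g] unchanged in both environments, so [g] cannot be basic with [k] derived in isolation.
So /k/ is underlying, and a rule of intervocalic voicing — voiceless stops become voiced between vowels — gives [g].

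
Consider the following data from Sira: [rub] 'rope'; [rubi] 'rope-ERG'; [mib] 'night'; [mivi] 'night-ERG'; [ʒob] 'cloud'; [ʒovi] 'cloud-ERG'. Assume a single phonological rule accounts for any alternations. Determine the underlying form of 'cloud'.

/ʒov/

The root 'cloud' surfaces as [ʒob] and [ʒovi], with a stem-final [b] ~ [v] alternation.
But 'rope' keeps [b] in both environments ([rub], [rubi]), so there is no rule changing /b/ to [v] before the ERG suffix.
Therefore /v/ is basic and [b] is derived by word-final hardening (voiced fricatives become stops word-finally).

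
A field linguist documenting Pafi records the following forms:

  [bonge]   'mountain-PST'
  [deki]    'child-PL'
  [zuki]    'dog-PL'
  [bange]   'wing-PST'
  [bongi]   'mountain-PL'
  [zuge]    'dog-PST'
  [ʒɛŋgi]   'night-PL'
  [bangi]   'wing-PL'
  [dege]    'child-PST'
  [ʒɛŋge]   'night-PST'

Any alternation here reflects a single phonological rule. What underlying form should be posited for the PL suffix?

The PL morpheme has two allomorphs, [-gi] and [-ki].
By contrast the PST suffix keeps its initial [g] throughout — that segment must be underlying.
The PL suffix is therefore /-ki/ underlyingly, with post-nasal voicing: voiceless stops become voiced after a nasal.

/-ki/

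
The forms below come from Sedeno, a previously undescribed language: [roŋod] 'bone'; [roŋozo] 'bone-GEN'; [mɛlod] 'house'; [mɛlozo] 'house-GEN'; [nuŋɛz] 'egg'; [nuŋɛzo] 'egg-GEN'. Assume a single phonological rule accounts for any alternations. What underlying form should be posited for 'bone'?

In [roŋod] and [roŋozo] the final segment of 'bone' alternates: [d] ~ [z].
Compare 'egg', with invariant [z] in [nuŋɛz] and [nuŋɛzo]: an analysis with underlying /z/ and a rule producing [d] in isolation would wrongly predict alternation here too.
The alternation reflects intervocalic spirantization: voiced stops become fricatives between vowels. /d/ is underlying.
The underlying form of 'bone' is therefore /roŋod/.

/roŋod/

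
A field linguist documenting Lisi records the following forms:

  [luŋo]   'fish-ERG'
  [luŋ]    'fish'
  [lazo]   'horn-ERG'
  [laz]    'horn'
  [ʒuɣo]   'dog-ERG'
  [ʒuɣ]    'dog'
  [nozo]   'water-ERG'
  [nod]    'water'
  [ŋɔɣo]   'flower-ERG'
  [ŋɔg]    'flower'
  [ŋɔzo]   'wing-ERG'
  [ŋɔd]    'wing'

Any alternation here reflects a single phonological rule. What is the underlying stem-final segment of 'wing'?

/d/

In [ŋɔzo] and [ŋɔd] the final segment of 'wing' alternates: [z] ~ [d].
Compare 'horn', with invariant [z] in [lazo] and [laz]: an analysis with underlying /z/ and a rule producing [d] in isolation would wrongly predict alternation here too.
Therefore /d/ is basic and [z] is derived by intervocalic spirantization (voiced stops become fricatives between vowels).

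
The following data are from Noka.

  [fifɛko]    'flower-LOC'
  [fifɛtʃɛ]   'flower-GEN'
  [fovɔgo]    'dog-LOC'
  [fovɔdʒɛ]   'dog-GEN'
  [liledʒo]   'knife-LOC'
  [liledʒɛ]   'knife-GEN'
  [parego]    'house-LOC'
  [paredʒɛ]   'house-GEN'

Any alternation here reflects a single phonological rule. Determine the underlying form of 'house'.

'house' shows [g] ~ [dʒ] at the end of the stem ([parego] vs [paredʒɛ]).
The stem 'knife' ([liledʒo], [liledʒɛ]) shows [dʒ] unchanged in both environments, so [dʒ] cannot be basic with [g] derived before the LOC suffix.
The alternation reflects palatalization before a front vowel: /k/ and /g/ become palato-alveolar [tʃ] and [dʒ] before a front vowel. /g/ is underlying.
The underlying form of 'house' is therefore /pareg/.

/pareg/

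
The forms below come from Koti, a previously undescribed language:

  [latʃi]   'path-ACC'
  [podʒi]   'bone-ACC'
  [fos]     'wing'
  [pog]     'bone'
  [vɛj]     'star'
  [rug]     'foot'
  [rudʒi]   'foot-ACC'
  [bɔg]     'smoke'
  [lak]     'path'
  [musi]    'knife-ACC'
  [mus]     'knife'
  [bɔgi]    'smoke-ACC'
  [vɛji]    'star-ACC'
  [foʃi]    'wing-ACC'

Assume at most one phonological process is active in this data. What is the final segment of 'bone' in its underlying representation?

The stem for 'bone' ends in [g] in [pog] but [dʒ] in [podʒi].
The stem 'smoke' ([bɔg], [bɔgi]) shows [g] unchanged in both environments, so [g] cannot be basic with [dʒ] derived before the ACC suffix.
The alternation reflects depalatalization: palato-alveolar /tʃ/, /dʒ/ and /ʃ/ become [k], [g] and [s] when no front vowel follows. /dʒ/ is underlying.

/dʒ/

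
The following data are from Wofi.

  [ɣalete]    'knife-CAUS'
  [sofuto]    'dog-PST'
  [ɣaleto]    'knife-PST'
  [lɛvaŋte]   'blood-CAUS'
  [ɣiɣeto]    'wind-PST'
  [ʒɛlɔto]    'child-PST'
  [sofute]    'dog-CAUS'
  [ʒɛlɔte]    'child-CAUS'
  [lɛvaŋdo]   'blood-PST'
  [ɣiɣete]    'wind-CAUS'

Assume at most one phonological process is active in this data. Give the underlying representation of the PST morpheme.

/-do/

The PST morpheme has two allomorphs, [-do] and [-to].
By contrast the CAUS suffix keeps its initial [t] throughout — that segment must be underlying.
So the underlying form is /-do/, and voiced stops become voiceless after a vowel.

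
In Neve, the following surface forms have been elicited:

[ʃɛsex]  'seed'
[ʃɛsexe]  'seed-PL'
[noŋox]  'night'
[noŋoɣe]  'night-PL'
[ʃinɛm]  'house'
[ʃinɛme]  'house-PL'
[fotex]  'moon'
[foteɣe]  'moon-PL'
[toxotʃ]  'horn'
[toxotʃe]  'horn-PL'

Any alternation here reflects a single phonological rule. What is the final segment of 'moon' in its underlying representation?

'moon' shows [x] ~ [ɣ] at the end of the stem ([fotex] vs [foteɣe]).
Compare 'seed', with invariant [x] in [ʃɛsex] and [ʃɛsexe]: an analysis with underlying /x/ and a rule producing [ɣ] before the PL suffix would wrongly predict alternation here too.
Therefore /ɣ/ is basic and [x] is derived by word-final obstruent devoicing (voiced obstruents become voiceless word-finally).

/ɣ/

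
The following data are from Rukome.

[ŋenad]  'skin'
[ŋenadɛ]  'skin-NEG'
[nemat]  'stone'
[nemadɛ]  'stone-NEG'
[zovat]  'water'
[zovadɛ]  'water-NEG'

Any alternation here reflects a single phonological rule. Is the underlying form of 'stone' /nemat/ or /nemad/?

The stem for 'stone' ends in [t] in [nemat] but [d] in [nemadɛ].
Compare 'skin', with invariant [d] in [ŋenad] and [ŋenadɛ]: an analysis with underlying /d/ and a rule producing [t] in isolation would wrongly predict alternation here too.
So /t/ is underlying, and a rule of intervocalic voicing — voiceless stops become voiced between vowels — gives [d].

/nemat/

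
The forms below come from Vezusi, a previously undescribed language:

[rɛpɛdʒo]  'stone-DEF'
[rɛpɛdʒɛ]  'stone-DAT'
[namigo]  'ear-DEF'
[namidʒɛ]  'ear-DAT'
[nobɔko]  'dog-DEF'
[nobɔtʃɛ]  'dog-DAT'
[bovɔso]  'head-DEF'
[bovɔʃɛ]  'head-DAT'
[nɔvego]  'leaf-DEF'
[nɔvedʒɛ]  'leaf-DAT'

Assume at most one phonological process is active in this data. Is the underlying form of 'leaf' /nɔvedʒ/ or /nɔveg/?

/nɔveg/

The stem for 'leaf' ends in [g] in [nɔvego] but [dʒ] in [nɔvedʒɛ].
But 'stone' keeps [dʒ] in both environments ([rɛpɛdʒo], [rɛpɛdʒɛ]), so there is no rule changing /dʒ/ to [g] before the DEF suffix.
The alternation reflects palatalization before a front vowel: /k/, /g/ and /s/ become palato-alveolar [tʃ], [dʒ] and [ʃ] before a front vowel. /g/ is underlying.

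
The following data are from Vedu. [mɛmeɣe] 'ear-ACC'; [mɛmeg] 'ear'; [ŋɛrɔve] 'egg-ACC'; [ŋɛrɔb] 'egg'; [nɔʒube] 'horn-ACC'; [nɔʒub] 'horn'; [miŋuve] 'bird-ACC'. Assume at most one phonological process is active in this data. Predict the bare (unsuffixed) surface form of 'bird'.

[miŋub]

The root 'egg' surfaces as [ŋɛrɔve] and [ŋɛrɔb], with a stem-final [v] ~ [b] alternation.
But 'horn' keeps [b] in both environments ([nɔʒube], [nɔʒub]), so there is no rule changing /b/ to [v] before the ACC suffix.
The underlying segment must be /v/; voiced fricatives become stops word-finally, yielding [b] there.
From [miŋuve] the stem 'bird' is /miŋuv/; word-finally this yields [miŋub].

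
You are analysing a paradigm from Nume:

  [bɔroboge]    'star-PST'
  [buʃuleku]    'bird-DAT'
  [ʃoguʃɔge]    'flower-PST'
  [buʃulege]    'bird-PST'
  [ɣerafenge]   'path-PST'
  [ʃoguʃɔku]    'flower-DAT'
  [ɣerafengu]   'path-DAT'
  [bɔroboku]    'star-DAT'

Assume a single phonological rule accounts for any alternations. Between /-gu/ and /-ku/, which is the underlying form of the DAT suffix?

/-ku/

The DAT suffix surfaces as [-gu] and [-ku], depending on the final segment of the stem.
By contrast the PST suffix keeps its initial [g] throughout — that segment must be underlying.
So the underlying form is /-ku/, and voiceless stops become voiced after a nasal.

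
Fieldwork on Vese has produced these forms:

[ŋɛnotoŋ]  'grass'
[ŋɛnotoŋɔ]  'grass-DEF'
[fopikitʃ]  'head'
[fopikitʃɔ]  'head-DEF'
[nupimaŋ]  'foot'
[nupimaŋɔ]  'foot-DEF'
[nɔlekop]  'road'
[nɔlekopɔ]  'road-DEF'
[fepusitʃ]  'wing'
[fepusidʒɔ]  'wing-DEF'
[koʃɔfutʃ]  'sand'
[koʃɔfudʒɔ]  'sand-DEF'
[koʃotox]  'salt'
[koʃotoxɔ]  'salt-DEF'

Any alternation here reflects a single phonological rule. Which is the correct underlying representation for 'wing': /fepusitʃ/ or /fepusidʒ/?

In [fepusitʃ] and [fepusidʒɔ] the final segment of 'wing' alternates: [tʃ] ~ [dʒ].
Compare 'head', with invariant [tʃ] in [fopikitʃ] and [fopikitʃɔ]: an analysis with underlying /tʃ/ and a rule producing [dʒ] before the DEF suffix would wrongly predict alternation here too.
The alternation reflects word-final obstruent devoicing: voiced obstruents become voiceless word-finally. /dʒ/ is underlying.

/fepusidʒ/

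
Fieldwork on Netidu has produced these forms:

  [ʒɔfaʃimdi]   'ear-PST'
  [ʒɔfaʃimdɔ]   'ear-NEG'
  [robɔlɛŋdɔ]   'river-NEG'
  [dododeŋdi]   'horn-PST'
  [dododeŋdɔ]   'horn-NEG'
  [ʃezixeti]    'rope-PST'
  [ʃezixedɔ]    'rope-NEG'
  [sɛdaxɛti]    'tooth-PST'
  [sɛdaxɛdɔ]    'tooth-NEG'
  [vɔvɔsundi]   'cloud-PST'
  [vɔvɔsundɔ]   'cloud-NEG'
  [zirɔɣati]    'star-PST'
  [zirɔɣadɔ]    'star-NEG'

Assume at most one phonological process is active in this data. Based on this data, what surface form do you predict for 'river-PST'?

[robɔlɛŋdi]

The PST suffix surfaces as [-di] and [-ti], depending on the final segment of the stem.
By contrast the NEG suffix keeps its initial [d] throughout — that segment must be underlying.
So the underlying form is /-ti/, and voiceless stops become voiced after a nasal.
After 'river', which ends in a nasal, the suffix surfaces as [-di], giving [robɔlɛŋdi].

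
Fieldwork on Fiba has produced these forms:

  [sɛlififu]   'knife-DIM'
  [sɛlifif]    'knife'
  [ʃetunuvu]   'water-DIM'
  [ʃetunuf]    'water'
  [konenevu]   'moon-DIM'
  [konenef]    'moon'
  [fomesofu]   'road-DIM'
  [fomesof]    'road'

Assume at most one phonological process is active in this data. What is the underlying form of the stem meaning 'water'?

/ʃetunuv/

The stem for 'water' ends in [v] in [ʃetunuvu] but [f] in [ʃetunuf].
If /f/ were underlying and a rule turned it into [v] before the DIM suffix, 'knife' would also alternate; but it has [f] in both [sɛlififu] and [sɛlifif].
The underlying segment must be /v/; voiced obstruents become voiceless word-finally, yielding [f] there.
The underlying form of 'water' is therefore /ʃetunuv/.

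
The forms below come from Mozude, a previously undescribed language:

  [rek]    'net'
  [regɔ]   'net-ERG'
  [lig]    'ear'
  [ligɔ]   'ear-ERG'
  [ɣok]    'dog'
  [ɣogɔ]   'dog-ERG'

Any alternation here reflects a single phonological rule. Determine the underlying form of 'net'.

In [rek] and [regɔ] the final segment of 'net' alternates: [k] ~ [g].
Compare 'ear', with invariant [g] in [lig] and [ligɔ]: an analysis with underlying /g/ and a rule producing [k] in isolation would wrongly predict alternation here too.
So /k/ is underlying, and a rule of intervocalic voicing — voiceless stops become voiced between vowels — gives [g].

/rek/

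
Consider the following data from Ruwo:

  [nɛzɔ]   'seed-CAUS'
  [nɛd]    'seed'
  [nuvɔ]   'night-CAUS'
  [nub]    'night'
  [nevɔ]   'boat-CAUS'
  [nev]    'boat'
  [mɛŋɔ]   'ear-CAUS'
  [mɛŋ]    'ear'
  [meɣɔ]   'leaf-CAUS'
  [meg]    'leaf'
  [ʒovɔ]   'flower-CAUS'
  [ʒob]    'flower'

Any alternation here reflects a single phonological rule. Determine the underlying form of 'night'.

/nub/

In [nuvɔ] and [nub] the final segment of 'night' alternates: [v] ~ [b].
Compare 'boat', with invariant [v] in [nevɔ] and [nev]: an analysis with underlying /v/ and a rule producing [b] in isolation would wrongly predict alternation here too.
The alternation reflects intervocalic spirantization: voiced stops become fricatives between vowels. /b/ is underlying.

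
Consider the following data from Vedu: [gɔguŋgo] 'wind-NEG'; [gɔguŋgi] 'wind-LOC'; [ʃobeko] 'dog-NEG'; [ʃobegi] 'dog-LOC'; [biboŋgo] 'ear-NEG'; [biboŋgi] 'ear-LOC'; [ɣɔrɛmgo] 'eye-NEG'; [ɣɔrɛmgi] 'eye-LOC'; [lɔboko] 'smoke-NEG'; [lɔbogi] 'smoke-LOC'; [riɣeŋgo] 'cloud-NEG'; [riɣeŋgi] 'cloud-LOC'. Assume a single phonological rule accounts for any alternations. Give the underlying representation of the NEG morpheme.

/-ko/

The NEG morpheme has two allomorphs, [-go] and [-ko].
The LOC suffix, which begins with [g], is invariant after every stem; so [g] is not altered by any rule here.
So the underlying form is /-ko/, and voiceless stops become voiced after a nasal.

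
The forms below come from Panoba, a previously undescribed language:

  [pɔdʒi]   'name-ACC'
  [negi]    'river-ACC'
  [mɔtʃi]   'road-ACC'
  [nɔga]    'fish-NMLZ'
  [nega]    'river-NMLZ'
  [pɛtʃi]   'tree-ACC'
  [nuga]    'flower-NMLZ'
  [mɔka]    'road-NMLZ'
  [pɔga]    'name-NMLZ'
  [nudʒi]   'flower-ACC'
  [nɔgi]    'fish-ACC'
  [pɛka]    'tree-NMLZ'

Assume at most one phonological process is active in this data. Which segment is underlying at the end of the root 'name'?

/dʒ/

The root 'name' surfaces as [pɔdʒi] and [pɔga], with a stem-final [dʒ] ~ [g] alternation.
The stem 'river' ([negi], [nega]) shows [g] unchanged in both environments, so [g] cannot be basic with [dʒ] derived before the ACC suffix.
The alternation reflects depalatalization: palato-alveolar /tʃ/ and /dʒ/ become [k] and [g] when no front vowel follows. /dʒ/ is underlying.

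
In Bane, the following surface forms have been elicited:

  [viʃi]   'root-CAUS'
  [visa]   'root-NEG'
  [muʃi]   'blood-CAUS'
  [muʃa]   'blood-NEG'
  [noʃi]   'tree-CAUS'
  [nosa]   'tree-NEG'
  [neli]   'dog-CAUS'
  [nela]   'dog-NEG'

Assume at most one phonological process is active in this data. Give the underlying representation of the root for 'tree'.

'tree' shows [ʃ] ~ [s] at the end of the stem ([noʃi] vs [nosa]).
If /ʃ/ were underlying and a rule turned it into [s] before the NEG suffix, 'blood' would also alternate; but it has [ʃ] in both [muʃi] and [muʃa].
The underlying segment must be /s/; /s/ becomes palato-alveolar [ʃ] before a front vowel, yielding [ʃ] there.

/nos/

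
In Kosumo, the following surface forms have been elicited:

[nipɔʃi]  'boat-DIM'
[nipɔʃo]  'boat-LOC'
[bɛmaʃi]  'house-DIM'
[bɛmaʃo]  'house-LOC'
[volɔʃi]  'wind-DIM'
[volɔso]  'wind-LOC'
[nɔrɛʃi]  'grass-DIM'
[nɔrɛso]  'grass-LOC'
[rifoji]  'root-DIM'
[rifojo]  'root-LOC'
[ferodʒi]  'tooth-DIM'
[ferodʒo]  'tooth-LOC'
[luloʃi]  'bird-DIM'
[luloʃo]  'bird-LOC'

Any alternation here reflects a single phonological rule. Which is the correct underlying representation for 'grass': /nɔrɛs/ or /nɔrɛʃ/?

In [nɔrɛʃi] and [nɔrɛso] the final segment of 'grass' alternates: [ʃ] ~ [s].
If /ʃ/ were underlying and a rule turned it into [s] before the LOC suffix, 'house' would also alternate; but it has [ʃ] in both [bɛmaʃi] and [bɛmaʃo].
The alternation reflects palatalization before a front vowel: /s/ becomes palato-alveolar [ʃ] before a front vowel. /s/ is underlying.

/nɔrɛs/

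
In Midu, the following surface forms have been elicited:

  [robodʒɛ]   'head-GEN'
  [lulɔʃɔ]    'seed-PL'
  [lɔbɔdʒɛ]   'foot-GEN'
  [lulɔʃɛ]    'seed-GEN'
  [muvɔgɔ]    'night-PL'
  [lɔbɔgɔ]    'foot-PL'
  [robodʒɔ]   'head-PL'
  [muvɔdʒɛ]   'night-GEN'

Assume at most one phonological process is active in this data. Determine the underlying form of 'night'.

The root 'night' surfaces as [muvɔgɔ] and [muvɔdʒɛ], with a stem-final [g] ~ [dʒ] alternation.
But 'head' keeps [dʒ] in both environments ([robodʒɔ], [robodʒɛ]), so there is no rule changing /dʒ/ to [g] before the PL suffix.
The alternation reflects palatalization before a front vowel: /g/ becomes palato-alveolar [dʒ] before a front vowel. /g/ is underlying.

/muvɔg/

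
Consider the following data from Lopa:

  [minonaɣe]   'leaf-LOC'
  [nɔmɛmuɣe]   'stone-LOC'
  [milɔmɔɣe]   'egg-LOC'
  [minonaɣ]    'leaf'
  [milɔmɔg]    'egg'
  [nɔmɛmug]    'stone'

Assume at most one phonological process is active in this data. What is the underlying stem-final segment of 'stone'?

/g/

In [nɔmɛmug] and [nɔmɛmuɣe] the final segment of 'stone' alternates: [g] ~ [ɣ].
The stem 'leaf' ([minonaɣ], [minonaɣe]) shows [ɣ] unchanged in both environments, so [ɣ] cannot be basic with [g] derived in isolation.
So /g/ is underlying, and a rule of intervocalic spirantization — voiced stops become fricatives between vowels — gives [ɣ].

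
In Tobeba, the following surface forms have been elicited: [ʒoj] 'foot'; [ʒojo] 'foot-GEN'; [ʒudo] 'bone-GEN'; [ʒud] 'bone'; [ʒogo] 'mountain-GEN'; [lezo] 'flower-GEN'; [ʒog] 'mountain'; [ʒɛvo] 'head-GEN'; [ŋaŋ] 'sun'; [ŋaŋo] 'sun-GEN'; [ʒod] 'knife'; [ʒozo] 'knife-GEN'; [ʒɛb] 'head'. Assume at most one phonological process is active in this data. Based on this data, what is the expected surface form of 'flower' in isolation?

'knife' shows [z] ~ [d] at the end of the stem ([ʒozo] vs [ʒod]).
But 'bone' keeps [d] in both environments ([ʒudo], [ʒud]), so there is no rule changing /d/ to [z] before the GEN suffix.
Therefore /z/ is basic and [d] is derived by word-final hardening (voiced fricatives become stops word-finally).
From [lezo] the stem 'flower' is /lez/; word-finally this yields [led].

[led]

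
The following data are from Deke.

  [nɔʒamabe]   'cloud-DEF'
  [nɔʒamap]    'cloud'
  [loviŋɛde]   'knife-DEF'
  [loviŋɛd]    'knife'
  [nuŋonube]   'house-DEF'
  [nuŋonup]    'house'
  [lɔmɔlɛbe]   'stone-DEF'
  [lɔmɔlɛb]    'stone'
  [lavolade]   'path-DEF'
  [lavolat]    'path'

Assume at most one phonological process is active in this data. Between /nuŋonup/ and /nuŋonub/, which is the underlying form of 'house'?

'house' shows [b] ~ [p] at the end of the stem ([nuŋonube] vs [nuŋonup]).
The stem 'stone' ([lɔmɔlɛbe], [lɔmɔlɛb]) shows [b] unchanged in both environments, so [b] cannot be basic with [p] derived in isolation.
The underlying segment must be /p/; voiceless stops become voiced between vowels, yielding [b] there.

/nuŋonup/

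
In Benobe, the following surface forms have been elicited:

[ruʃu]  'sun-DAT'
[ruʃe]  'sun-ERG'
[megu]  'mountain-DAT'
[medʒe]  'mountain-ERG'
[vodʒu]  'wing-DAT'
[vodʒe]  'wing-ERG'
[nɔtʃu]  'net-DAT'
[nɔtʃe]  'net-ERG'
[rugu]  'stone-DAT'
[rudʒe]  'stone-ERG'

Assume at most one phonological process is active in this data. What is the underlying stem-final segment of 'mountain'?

The root 'mountain' surfaces as [megu] and [medʒe], with a stem-final [g] ~ [dʒ] alternation.
Compare 'wing', with invariant [dʒ] in [vodʒu] and [vodʒe]: an analysis with underlying /dʒ/ and a rule producing [g] before the DAT suffix would wrongly predict alternation here too.
So /g/ is underlying, and a rule of palatalization before a front vowel — /g/ becomes palato-alveolar [dʒ] before a front vowel — gives [dʒ].

/g/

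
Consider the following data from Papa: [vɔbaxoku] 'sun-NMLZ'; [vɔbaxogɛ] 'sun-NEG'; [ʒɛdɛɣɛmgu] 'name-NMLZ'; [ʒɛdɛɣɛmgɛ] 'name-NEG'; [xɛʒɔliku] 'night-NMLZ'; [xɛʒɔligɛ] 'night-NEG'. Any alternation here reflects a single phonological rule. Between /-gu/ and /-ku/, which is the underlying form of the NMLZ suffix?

/-ku/

The NMLZ suffix surfaces as [-gu] and [-ku], depending on the final segment of the stem.
The NEG suffix, which begins with [g], is invariant after every stem; so [g] is not altered by any rule here.
The NMLZ suffix is therefore /-ku/ underlyingly, with post-nasal voicing: voiceless stops become voiced after a nasal.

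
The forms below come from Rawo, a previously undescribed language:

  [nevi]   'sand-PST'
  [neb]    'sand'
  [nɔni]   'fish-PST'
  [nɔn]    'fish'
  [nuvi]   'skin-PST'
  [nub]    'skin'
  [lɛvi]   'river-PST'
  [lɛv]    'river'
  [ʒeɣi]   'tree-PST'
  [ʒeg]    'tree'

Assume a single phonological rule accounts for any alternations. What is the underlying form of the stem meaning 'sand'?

In [nevi] and [neb] the final segment of 'sand' alternates: [v] ~ [b].
The stem 'river' ([lɛvi], [lɛv]) shows [v] unchanged in both environments, so [v] cannot be basic with [b] derived in isolation.
Therefore /b/ is basic and [v] is derived by intervocalic spirantization (voiced stops become fricatives between vowels).

/neb/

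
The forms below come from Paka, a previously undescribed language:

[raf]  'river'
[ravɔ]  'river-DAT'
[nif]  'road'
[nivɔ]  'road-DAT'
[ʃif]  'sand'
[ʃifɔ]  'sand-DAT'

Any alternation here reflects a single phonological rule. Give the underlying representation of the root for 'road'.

/niv/

The stem for 'road' ends in [f] in [nif] but [v] in [nivɔ].
But 'sand' keeps [f] in both environments ([ʃif], [ʃifɔ]), so there is no rule changing /f/ to [v] before the DAT suffix.
So /v/ is underlying, and a rule of word-final obstruent devoicing — voiced obstruents become voiceless word-finally — gives [f].
Hence 'road' is /niv/ underlyingly.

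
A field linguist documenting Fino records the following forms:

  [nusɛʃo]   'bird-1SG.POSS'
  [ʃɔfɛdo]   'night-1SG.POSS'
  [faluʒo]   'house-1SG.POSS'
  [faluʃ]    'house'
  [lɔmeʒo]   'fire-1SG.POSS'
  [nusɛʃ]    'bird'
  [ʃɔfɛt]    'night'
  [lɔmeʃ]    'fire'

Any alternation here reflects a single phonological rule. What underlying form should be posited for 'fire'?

The root 'fire' surfaces as [lɔmeʒo] and [lɔmeʃ], with a stem-final [ʒ] ~ [ʃ] alternation.
If /ʃ/ were underlying and a rule turned it into [ʒ] before the 1SG.POSS suffix, 'bird' would also alternate; but it has [ʃ] in both [nusɛʃo] and [nusɛʃ].
Therefore /ʒ/ is basic and [ʃ] is derived by word-final obstruent devoicing (voiced obstruents become voiceless word-finally).
The underlying form of 'fire' is therefore /lɔmeʒ/.

/lɔmeʒ/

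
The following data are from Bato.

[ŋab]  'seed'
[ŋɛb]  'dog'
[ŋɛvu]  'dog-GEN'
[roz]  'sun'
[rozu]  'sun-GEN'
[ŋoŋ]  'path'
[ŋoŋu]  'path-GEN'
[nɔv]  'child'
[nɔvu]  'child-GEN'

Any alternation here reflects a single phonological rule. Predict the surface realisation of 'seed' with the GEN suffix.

The root 'dog' surfaces as [ŋɛb] and [ŋɛvu], with a stem-final [b] ~ [v] alternation.
If /v/ were underlying and a rule turned it into [b] in isolation, 'child' would also alternate; but it has [v] in both [nɔv] and [nɔvu].
Therefore /b/ is basic and [v] is derived by intervocalic spirantization (voiced stops become fricatives between vowels).
The one attested form of 'seed', [ŋab], shows underlying /ŋab/. Applying the same rule between vowels gives [ŋavu].

[ŋavu]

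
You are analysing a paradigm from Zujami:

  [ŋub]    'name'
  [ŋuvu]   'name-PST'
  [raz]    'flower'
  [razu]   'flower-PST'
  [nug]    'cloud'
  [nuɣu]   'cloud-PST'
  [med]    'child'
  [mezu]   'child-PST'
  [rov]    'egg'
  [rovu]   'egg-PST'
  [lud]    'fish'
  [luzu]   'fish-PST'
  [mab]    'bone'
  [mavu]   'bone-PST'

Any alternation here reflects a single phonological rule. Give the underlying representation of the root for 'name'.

'name' shows [b] ~ [v] at the end of the stem ([ŋub] vs [ŋuvu]).
Compare 'egg', with invariant [v] in [rov] and [rovu]: an analysis with underlying /v/ and a rule producing [b] in isolation would wrongly predict alternation here too.
So /b/ is underlying, and a rule of intervocalic spirantization — voiced stops become fricatives between vowels — gives [v].
Hence 'name' is /ŋub/ underlyingly.

/ŋub/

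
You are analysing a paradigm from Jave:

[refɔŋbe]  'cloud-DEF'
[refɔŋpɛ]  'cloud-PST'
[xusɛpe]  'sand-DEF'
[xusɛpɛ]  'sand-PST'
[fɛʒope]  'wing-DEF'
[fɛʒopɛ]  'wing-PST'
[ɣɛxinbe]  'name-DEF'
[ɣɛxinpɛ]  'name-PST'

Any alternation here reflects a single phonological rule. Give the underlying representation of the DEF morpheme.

/-be/

The DEF morpheme has two allomorphs, [-be] and [-pe].
The PST suffix, which begins with [p], is invariant after every stem; so [p] is not altered by any rule here.
So the underlying form is /-be/, and voiced stops become voiceless after a vowel.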